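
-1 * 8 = -8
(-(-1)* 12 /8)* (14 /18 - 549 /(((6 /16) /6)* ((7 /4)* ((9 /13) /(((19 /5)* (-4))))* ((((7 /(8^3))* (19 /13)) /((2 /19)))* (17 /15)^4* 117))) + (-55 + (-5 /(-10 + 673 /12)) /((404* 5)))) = 16491324159654737 /3722588933574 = 4430.07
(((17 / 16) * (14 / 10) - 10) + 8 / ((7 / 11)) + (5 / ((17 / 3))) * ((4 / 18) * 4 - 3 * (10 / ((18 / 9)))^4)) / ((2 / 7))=-47111677 / 8160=-5773.49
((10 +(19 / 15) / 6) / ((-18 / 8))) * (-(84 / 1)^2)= 1440992 / 45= 32022.04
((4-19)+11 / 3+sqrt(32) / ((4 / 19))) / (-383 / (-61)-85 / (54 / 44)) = 18666 / 103729-31293 * sqrt(2) / 103729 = -0.25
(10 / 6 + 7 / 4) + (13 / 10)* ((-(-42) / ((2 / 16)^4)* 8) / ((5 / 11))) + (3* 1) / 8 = 2361657571 / 600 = 3936095.95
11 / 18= 0.61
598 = 598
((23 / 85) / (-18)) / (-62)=23 / 94860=0.00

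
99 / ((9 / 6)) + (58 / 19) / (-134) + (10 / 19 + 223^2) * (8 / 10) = 39849.60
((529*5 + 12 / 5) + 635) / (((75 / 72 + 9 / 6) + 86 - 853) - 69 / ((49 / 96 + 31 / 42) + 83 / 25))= -1314404256 / 312167695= -4.21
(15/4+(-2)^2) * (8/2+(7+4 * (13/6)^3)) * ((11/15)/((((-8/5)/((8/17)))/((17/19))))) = -951731/12312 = -77.30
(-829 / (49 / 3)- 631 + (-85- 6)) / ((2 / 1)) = -386.38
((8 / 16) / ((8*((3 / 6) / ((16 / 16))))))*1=1 / 8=0.12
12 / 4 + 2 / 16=3.12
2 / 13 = 0.15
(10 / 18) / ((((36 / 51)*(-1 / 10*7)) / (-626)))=133025 / 189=703.84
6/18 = 1/3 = 0.33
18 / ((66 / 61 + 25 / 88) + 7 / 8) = 16104 / 2005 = 8.03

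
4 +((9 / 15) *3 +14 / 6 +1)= 137 / 15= 9.13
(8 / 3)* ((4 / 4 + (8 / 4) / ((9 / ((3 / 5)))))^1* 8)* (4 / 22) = 2176 / 495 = 4.40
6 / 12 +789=789.50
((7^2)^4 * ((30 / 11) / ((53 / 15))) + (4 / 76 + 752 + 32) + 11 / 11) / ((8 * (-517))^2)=24648872289 / 94744328096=0.26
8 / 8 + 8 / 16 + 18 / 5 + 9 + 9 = 231 / 10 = 23.10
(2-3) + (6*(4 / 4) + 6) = 11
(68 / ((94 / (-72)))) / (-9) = 272 / 47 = 5.79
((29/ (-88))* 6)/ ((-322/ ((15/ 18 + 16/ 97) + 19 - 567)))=-9232295/ 2748592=-3.36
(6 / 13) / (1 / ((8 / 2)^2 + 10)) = 12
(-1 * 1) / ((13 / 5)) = -5 / 13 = -0.38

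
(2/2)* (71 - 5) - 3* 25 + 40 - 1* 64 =-33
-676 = -676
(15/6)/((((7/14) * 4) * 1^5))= 5/4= 1.25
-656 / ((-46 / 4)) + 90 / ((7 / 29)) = 69214 / 161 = 429.90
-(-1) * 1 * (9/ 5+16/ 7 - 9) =-172/ 35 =-4.91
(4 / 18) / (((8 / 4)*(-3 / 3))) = -1 / 9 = -0.11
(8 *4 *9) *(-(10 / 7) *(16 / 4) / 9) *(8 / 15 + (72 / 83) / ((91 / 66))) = -33716224 / 158613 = -212.57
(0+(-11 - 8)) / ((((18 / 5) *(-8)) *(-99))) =-95 / 14256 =-0.01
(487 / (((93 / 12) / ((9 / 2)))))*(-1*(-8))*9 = 631152 / 31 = 20359.74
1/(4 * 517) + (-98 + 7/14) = -97.50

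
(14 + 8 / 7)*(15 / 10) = 159 / 7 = 22.71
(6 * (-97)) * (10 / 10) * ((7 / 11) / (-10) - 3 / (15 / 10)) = 66057 / 55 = 1201.04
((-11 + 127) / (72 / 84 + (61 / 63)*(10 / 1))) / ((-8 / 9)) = -16443 / 1328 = -12.38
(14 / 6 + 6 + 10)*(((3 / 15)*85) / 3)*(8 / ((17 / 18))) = 880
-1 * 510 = -510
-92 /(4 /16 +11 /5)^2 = -36800 /2401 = -15.33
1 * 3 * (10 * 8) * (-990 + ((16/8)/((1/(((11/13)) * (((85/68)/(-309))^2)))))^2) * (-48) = 1952386457481892300/171189890001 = 11404800.00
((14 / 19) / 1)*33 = 462 / 19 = 24.32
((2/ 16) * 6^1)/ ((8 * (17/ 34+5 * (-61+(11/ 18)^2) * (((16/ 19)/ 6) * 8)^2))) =-789507/ 3214098416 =-0.00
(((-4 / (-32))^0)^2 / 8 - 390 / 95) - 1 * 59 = -9573 / 152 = -62.98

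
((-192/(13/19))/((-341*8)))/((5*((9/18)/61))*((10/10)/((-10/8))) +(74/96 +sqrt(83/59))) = -170232584832/1933004919989 +3909371904*sqrt(4897)/1933004919989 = 0.05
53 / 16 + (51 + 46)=1605 / 16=100.31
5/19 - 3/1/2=-1.24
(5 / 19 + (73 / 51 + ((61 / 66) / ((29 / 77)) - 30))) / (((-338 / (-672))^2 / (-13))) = 27337822848 / 20579299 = 1328.41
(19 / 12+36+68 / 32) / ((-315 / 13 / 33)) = -136279 / 2520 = -54.08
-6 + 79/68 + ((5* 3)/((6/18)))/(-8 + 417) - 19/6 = -658717/83436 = -7.89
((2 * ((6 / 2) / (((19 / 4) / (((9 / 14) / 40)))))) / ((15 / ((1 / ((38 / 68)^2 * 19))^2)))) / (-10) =-3006756 / 782137771625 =-0.00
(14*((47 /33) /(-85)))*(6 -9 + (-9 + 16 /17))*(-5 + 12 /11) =-5319272 /524535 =-10.14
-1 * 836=-836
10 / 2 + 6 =11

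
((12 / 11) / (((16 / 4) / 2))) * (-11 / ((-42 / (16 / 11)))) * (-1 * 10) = -2.08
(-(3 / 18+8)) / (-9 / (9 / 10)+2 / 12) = 49 / 59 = 0.83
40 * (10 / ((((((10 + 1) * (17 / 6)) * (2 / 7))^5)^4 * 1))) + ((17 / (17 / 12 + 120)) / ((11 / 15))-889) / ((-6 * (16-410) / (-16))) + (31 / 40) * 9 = 1223402346521774679359917555786484035586686397966297753 / 94175764565905260305096613555894134098589361201627480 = 12.99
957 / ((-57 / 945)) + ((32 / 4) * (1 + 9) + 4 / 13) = -3899079 / 247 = -15785.74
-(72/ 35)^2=-5184/ 1225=-4.23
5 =5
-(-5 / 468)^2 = -25 / 219024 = -0.00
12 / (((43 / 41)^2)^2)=9.92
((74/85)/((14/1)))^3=50653/210644875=0.00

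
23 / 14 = 1.64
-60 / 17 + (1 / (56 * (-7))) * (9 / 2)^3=-200553 / 53312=-3.76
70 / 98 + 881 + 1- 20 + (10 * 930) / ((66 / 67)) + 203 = 809010 / 77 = 10506.62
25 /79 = 0.32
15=15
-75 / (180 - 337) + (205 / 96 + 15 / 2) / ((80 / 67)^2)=27919801 / 3858432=7.24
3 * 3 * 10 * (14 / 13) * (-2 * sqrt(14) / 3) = -241.77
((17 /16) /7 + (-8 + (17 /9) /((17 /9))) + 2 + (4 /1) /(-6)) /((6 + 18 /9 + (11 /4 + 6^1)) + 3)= -1853 /6636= -0.28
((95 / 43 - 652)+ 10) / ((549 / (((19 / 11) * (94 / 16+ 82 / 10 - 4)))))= -313937 / 15480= -20.28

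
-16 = -16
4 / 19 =0.21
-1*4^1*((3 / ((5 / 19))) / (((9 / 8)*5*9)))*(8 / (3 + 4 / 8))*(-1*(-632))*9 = -6148096 / 525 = -11710.66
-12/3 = -4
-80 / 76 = -20 / 19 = -1.05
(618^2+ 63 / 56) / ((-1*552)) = -1018467 / 1472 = -691.89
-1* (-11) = 11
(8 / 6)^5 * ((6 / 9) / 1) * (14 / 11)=28672 / 8019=3.58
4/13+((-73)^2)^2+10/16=2953417161/104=28398241.93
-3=-3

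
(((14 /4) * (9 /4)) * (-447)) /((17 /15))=-3105.99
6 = 6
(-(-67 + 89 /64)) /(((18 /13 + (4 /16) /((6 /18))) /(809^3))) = 28902458866723 /1776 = 16273907019.55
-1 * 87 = -87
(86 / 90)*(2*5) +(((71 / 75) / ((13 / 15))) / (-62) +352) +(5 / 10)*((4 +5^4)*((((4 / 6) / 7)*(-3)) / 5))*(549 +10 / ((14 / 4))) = -16983428989 / 1777230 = -9556.12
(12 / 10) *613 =3678 / 5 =735.60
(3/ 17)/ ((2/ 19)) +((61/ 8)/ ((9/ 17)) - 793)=-950951/ 1224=-776.92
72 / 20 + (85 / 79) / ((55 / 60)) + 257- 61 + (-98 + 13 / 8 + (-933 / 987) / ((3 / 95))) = 2554741087 / 34308120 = 74.46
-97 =-97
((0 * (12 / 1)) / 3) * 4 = 0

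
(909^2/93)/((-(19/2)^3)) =-2203416/212629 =-10.36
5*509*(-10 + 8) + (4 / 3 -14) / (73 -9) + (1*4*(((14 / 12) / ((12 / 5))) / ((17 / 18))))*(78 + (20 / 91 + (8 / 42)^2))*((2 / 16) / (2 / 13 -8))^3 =-1481032796796877 / 290957764608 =-5090.20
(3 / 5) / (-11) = -3 / 55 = -0.05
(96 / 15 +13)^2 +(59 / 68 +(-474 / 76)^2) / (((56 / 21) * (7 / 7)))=480247489 / 1227400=391.27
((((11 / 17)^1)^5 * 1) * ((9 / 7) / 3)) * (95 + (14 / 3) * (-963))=-2125390047 / 9938999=-213.84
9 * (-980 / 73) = -8820 / 73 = -120.82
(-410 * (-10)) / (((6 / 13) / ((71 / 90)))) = 189215 / 27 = 7007.96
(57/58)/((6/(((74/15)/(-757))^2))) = 26011/3739144725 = 0.00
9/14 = 0.64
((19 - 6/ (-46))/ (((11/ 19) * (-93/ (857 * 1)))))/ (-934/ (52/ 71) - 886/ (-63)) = 0.24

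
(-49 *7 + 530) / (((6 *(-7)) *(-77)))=17 / 294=0.06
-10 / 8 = -5 / 4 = -1.25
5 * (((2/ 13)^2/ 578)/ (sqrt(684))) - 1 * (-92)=92.00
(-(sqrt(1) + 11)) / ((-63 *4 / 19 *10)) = 0.09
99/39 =33/13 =2.54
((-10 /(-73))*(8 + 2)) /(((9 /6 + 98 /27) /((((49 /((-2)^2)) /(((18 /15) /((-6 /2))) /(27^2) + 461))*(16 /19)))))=551124000 /92226585751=0.01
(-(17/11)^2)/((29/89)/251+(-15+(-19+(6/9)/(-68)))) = 0.07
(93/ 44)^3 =804357/ 85184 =9.44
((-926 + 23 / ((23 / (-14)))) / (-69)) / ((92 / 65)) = 15275 / 1587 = 9.63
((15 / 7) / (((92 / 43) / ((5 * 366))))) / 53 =590175 / 17066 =34.58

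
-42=-42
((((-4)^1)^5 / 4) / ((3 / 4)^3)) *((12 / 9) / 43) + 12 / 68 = -1103663 / 59211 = -18.64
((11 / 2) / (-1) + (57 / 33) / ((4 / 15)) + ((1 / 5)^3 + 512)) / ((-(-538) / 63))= 177749397 / 2959000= 60.07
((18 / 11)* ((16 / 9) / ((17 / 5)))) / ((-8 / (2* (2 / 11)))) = -80 / 2057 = -0.04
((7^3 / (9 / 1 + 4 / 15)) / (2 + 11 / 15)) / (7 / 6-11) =-463050 / 336241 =-1.38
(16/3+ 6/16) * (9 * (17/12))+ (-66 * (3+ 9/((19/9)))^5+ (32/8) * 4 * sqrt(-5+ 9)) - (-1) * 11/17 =-1796817398037925/1346997856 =-1333942.29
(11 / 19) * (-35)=-385 / 19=-20.26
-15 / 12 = -5 / 4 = -1.25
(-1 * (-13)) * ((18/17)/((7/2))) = 468/119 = 3.93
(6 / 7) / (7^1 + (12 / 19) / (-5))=570 / 4571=0.12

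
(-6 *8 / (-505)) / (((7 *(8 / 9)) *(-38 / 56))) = -216 / 9595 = -0.02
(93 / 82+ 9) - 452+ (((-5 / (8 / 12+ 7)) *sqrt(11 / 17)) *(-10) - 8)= -444.62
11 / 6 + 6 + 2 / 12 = 8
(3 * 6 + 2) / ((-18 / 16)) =-17.78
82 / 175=0.47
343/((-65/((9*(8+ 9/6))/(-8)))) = 58653/1040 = 56.40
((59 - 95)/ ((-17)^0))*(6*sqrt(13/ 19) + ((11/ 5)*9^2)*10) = -64152 - 216*sqrt(247)/ 19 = -64330.67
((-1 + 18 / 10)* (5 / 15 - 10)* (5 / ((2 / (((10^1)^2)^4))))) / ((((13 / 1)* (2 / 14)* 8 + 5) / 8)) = -324800000000 / 417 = -778896882.49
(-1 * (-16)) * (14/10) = 112/5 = 22.40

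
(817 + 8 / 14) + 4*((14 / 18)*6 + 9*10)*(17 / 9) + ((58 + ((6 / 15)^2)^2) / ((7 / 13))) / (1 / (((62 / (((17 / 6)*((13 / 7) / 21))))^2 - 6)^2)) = 350170365196665759765133 / 867016884825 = 403879522216.39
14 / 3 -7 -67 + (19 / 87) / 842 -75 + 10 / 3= -141.00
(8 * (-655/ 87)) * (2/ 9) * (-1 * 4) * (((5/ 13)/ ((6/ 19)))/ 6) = 10.87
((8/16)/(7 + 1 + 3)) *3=3/22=0.14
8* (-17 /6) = -68 /3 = -22.67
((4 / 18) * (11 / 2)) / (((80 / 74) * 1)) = 407 / 360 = 1.13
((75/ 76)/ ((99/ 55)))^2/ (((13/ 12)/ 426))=1109375/ 9386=118.19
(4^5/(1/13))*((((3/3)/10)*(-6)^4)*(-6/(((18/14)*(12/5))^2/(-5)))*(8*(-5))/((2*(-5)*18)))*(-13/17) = -423987200/459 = -923719.39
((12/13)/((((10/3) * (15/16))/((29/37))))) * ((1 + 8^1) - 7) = 0.46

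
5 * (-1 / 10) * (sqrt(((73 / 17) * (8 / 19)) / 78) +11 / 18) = -11 / 36-sqrt(919581) / 12597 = -0.38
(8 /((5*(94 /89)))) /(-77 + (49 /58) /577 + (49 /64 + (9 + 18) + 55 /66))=-1143734016 /36541340275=-0.03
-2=-2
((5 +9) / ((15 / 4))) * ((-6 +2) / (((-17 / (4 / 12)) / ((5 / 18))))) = 112 / 1377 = 0.08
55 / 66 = 5 / 6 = 0.83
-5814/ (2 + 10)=-969/ 2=-484.50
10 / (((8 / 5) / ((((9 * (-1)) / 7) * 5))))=-1125 / 28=-40.18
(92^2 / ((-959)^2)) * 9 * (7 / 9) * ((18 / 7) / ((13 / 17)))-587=-7015495727 / 11955853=-586.78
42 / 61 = 0.69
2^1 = 2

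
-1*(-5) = 5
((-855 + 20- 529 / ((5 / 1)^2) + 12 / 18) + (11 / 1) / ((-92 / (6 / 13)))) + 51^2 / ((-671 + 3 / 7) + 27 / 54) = -120531603877 / 140245950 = -859.43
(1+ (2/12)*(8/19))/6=61/342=0.18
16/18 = 8/9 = 0.89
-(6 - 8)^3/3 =8/3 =2.67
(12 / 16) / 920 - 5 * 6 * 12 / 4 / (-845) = 0.11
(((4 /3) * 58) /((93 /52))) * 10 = 120640 /279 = 432.40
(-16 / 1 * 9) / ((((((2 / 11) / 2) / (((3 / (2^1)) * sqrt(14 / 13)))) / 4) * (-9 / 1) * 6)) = 176 * sqrt(182) / 13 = 182.64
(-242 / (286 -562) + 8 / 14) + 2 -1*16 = -12125 / 966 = -12.55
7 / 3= 2.33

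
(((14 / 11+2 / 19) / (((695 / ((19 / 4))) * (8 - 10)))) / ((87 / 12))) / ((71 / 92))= -13248 / 15741055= -0.00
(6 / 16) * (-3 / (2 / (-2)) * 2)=9 / 4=2.25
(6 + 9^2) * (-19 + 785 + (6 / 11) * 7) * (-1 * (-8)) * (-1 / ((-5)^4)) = -5893728 / 6875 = -857.27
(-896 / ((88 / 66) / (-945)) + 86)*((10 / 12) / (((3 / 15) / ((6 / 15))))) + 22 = 3175696 / 3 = 1058565.33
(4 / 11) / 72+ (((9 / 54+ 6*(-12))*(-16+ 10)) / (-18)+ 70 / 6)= -12.27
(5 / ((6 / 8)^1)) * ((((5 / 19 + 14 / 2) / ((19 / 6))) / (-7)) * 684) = -198720 / 133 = -1494.14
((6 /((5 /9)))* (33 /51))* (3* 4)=7128 /85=83.86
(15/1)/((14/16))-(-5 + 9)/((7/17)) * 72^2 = -352392/7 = -50341.71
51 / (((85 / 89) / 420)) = 22428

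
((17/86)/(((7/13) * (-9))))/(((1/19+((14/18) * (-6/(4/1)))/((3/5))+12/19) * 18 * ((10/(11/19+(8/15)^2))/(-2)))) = -815711/2627052750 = -0.00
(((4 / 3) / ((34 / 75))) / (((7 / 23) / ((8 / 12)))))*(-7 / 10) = -230 / 51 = -4.51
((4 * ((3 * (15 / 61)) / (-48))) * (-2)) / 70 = 3 / 1708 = 0.00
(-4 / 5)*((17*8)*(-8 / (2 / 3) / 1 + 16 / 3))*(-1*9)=-6528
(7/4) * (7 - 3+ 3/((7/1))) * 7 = 217/4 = 54.25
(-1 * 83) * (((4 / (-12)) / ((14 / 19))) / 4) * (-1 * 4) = -37.55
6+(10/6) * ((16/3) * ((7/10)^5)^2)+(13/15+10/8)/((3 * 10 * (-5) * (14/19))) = 5452946027/875000000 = 6.23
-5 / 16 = -0.31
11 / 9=1.22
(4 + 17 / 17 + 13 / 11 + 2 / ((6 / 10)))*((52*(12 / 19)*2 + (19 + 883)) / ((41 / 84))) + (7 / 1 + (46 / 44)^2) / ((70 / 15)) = 99585376621 / 5278504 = 18866.21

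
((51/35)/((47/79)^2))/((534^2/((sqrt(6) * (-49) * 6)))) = -742679 * sqrt(6)/174974890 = -0.01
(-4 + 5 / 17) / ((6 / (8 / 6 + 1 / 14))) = -59 / 68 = -0.87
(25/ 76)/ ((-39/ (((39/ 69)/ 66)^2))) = -325/ 525385872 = -0.00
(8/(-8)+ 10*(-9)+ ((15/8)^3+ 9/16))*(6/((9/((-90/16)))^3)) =16098375/131072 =122.82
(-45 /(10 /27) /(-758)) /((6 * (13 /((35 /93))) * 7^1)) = 135 /1221896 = 0.00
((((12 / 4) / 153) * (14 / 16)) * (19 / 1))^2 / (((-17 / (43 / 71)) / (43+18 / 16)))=-268501331 / 1607376384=-0.17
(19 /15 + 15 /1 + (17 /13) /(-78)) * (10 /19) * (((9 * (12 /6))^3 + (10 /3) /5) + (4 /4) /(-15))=800884027 /16055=49883.78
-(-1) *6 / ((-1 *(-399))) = 2 / 133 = 0.02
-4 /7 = -0.57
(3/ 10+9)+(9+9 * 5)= 633/ 10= 63.30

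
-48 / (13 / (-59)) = 2832 / 13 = 217.85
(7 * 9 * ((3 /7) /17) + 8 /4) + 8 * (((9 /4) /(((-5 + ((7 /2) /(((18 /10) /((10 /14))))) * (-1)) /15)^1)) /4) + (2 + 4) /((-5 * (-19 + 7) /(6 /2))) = -6.68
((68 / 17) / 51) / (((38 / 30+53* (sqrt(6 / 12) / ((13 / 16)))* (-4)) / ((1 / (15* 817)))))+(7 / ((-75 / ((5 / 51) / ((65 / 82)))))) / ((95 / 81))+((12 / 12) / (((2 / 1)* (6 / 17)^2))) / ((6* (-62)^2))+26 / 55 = 14535007686769624840013 / 31389107842464382296000 - 440960* sqrt(2) / 17976896466799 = 0.46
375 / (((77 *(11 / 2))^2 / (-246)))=-369000 / 717409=-0.51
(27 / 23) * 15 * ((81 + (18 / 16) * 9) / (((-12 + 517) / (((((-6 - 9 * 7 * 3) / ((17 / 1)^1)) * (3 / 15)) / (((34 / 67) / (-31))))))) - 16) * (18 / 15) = 5270491881 / 26853880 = 196.27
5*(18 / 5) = 18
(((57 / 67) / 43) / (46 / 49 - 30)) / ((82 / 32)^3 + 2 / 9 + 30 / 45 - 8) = -6435072 / 91831601305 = -0.00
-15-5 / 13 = -200 / 13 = -15.38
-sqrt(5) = -2.24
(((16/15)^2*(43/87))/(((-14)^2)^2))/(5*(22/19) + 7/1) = 0.00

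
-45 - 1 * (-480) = 435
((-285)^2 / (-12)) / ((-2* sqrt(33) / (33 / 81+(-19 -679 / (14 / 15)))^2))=14649411777025* sqrt(33) / 256608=327949493.73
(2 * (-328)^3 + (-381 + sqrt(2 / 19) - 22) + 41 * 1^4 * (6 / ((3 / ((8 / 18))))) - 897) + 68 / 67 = -42557549024 / 603 + sqrt(38) / 19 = -70576366.22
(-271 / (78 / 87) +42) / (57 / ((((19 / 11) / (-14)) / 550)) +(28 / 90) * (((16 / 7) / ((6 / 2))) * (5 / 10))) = 913545 / 891890584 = 0.00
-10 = -10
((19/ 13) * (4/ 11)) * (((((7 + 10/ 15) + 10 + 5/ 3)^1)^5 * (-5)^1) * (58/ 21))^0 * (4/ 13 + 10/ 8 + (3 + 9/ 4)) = 6726/ 1859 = 3.62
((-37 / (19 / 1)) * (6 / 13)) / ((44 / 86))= -4773 / 2717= -1.76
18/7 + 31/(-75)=1133/525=2.16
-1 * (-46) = 46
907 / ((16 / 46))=20861 / 8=2607.62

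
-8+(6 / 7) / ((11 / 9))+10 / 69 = -38008 / 5313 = -7.15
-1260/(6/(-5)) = 1050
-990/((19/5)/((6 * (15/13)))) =-445500/247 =-1803.64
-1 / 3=-0.33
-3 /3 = -1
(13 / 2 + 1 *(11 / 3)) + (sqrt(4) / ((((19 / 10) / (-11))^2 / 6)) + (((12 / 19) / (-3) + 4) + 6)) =914425 / 2166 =422.17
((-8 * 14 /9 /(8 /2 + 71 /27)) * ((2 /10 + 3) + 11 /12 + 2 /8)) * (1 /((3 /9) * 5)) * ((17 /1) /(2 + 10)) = -31178 /4475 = -6.97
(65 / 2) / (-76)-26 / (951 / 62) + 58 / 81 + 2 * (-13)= -106965485 / 3902904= -27.41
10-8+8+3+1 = 14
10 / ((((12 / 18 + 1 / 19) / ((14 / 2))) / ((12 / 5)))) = 9576 / 41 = 233.56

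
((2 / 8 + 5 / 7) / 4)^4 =0.00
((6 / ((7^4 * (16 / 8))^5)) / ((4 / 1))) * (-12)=-9 / 1276676260761792016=-0.00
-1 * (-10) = 10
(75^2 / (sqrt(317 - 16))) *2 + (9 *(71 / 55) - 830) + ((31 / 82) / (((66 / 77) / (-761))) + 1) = -31200887 / 27060 + 11250 *sqrt(301) / 301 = -504.59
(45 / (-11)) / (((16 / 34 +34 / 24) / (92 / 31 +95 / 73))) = -9.25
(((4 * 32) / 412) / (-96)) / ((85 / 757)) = -757 / 26265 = -0.03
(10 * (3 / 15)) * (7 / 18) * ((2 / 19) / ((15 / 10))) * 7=196 / 513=0.38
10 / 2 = 5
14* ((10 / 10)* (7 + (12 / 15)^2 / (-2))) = 2338 / 25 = 93.52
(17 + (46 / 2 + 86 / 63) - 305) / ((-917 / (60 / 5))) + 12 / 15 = 409208 / 96285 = 4.25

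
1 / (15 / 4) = 4 / 15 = 0.27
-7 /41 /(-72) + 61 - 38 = 67903 /2952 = 23.00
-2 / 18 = -1 / 9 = -0.11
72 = 72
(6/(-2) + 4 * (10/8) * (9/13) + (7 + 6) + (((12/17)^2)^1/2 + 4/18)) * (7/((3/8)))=26382328/101439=260.08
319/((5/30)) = 1914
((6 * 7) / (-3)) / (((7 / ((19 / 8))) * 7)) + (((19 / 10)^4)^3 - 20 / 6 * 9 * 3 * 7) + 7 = 11127454433463127 / 7000000000000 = 1589.64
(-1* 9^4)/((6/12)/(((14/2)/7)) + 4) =-1458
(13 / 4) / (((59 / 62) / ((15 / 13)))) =465 / 118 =3.94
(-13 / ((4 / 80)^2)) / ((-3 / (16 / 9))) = 83200 / 27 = 3081.48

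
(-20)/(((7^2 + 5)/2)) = -20/27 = -0.74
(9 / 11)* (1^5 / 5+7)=324 / 55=5.89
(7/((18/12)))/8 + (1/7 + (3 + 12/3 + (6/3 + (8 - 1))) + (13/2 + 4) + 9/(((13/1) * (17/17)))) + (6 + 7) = 40.92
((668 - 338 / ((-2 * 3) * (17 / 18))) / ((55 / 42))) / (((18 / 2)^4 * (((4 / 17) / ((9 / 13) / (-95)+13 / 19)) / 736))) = 25492096 / 142155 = 179.33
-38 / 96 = -19 / 48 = -0.40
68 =68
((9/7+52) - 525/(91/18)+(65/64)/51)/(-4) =15011749/1188096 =12.64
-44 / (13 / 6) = -264 / 13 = -20.31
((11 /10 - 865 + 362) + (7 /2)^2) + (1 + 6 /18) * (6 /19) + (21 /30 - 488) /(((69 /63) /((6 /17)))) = -646.26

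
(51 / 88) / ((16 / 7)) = 357 / 1408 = 0.25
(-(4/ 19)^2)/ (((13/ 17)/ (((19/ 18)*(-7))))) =952/ 2223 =0.43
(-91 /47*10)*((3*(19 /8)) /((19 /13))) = -17745 /188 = -94.39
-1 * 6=-6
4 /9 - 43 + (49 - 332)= -2930 /9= -325.56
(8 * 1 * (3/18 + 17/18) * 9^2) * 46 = 33120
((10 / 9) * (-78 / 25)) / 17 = -52 / 255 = -0.20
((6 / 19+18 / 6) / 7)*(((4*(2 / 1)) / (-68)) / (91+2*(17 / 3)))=-54 / 99161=-0.00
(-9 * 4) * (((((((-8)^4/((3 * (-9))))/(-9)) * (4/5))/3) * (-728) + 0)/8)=5963776/405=14725.37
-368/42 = -184/21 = -8.76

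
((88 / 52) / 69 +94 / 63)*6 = 57136 / 6279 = 9.10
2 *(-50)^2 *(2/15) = 666.67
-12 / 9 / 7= -4 / 21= -0.19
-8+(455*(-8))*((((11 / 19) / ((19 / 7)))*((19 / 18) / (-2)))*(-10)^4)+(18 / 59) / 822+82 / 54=16991247425564 / 4146579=4097654.34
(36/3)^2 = 144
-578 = -578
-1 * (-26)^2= -676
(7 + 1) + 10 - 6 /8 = 69 /4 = 17.25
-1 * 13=-13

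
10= 10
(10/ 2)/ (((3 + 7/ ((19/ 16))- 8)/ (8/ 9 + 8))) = 7600/ 153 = 49.67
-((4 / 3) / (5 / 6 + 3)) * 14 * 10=-1120 / 23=-48.70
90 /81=10 /9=1.11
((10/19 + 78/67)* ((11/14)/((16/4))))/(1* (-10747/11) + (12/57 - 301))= -2959/11386382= -0.00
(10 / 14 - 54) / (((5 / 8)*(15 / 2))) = -5968 / 525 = -11.37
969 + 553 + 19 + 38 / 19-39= 1504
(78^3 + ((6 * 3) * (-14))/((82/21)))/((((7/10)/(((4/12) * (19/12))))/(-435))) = -44663109525/287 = -155620590.68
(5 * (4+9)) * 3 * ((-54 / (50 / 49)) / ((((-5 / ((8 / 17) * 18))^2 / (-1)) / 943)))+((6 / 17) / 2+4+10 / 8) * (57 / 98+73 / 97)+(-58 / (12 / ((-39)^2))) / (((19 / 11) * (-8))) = 1457843522130993147 / 52197446000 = 27929403.33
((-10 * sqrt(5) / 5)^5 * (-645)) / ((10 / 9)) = 464400 * sqrt(5) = 1038429.97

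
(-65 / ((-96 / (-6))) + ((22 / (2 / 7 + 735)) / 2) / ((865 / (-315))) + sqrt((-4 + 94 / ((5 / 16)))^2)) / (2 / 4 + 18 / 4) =20852615509 / 356172400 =58.55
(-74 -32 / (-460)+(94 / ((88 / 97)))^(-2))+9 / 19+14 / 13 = -72.38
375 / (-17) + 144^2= 352137 / 17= 20713.94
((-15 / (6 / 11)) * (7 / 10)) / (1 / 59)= -4543 / 4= -1135.75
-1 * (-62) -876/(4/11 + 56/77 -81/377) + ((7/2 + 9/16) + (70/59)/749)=-114232007181/122320688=-933.87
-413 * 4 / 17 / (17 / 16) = -91.46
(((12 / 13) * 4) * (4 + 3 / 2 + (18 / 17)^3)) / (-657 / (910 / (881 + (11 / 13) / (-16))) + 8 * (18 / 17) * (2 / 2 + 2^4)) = -7653551360 / 152516533719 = -0.05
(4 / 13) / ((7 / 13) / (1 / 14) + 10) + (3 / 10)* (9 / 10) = 1639 / 5700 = 0.29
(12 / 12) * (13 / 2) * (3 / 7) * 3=117 / 14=8.36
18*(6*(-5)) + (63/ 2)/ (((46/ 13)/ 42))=-7641/ 46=-166.11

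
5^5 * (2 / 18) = 3125 / 9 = 347.22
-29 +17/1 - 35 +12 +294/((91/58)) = 1981/13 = 152.38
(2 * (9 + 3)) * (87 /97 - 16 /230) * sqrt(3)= 221496 * sqrt(3) /11155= 34.39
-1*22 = -22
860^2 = 739600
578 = 578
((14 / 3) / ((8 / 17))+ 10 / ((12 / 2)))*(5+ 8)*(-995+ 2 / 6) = -1348022 / 9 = -149780.22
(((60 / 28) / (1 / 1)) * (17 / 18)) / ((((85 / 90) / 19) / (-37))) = -10545 / 7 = -1506.43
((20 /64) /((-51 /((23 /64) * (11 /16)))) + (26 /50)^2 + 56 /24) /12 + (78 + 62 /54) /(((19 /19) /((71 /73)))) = 105948161932549 /1372446720000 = 77.20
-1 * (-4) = 4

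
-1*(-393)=393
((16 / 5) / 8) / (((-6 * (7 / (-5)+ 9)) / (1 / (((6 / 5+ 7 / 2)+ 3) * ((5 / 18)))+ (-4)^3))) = 2446 / 4389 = 0.56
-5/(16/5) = -25/16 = -1.56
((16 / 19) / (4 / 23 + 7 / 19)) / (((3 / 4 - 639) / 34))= -2176 / 26307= -0.08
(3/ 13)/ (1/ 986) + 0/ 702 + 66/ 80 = 118749/ 520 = 228.36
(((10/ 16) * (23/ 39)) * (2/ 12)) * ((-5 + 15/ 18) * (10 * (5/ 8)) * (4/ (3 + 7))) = -14375/ 22464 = -0.64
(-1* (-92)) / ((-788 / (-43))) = 989 / 197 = 5.02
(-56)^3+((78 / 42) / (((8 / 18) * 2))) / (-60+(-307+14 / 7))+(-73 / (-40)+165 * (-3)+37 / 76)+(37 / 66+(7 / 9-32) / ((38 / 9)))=-176115.53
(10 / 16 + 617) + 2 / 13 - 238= 39497 / 104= 379.78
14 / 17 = 0.82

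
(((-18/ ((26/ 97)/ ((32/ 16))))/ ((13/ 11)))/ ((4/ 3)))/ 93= -9603/ 10478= -0.92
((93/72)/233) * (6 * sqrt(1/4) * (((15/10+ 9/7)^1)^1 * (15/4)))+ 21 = 2210199/104384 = 21.17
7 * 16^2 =1792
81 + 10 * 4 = 121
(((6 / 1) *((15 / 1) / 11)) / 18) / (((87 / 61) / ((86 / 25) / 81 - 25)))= -3082879 / 387585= -7.95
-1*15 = -15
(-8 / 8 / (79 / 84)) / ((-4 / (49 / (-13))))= -1029 / 1027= -1.00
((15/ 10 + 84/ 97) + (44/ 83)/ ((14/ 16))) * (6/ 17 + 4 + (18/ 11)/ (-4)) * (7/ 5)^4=6778727179/ 150553700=45.03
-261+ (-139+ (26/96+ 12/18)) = -6385/16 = -399.06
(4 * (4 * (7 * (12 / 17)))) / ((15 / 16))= 7168 / 85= 84.33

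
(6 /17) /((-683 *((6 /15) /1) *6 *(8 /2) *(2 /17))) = -5 /10928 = -0.00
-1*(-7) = 7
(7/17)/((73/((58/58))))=7/1241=0.01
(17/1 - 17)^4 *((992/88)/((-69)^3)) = 0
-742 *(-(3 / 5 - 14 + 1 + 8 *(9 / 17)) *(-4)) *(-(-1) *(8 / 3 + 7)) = 59733968 / 255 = 234250.85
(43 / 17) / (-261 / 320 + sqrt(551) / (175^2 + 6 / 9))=-116153431855040 / 37454383868173- 404552806400 * sqrt(551) / 3258531396531051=-3.10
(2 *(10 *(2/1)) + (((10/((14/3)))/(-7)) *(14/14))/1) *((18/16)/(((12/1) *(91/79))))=460965/142688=3.23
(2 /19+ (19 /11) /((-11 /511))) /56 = -184229 /128744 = -1.43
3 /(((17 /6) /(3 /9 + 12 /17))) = 318 /289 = 1.10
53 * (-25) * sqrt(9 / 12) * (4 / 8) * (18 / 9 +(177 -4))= -231875 * sqrt(3) / 4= -100404.82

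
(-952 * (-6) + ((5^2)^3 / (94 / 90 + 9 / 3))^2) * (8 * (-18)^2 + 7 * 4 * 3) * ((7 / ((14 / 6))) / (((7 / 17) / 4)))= 1164412115821.87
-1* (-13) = 13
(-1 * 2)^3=-8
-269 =-269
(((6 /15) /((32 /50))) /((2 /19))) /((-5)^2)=19 /80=0.24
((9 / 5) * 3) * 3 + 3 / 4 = 339 / 20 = 16.95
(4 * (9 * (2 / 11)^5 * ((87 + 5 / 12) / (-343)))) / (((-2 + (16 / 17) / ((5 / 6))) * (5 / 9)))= 7703856 / 2043898241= 0.00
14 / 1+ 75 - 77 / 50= 4373 / 50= 87.46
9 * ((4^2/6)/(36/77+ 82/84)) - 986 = -646574/667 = -969.38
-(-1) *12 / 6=2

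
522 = 522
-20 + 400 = 380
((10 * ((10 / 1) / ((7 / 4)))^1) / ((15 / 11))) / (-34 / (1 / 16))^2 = 55 / 388416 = 0.00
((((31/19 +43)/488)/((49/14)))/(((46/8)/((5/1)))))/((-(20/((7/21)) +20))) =-0.00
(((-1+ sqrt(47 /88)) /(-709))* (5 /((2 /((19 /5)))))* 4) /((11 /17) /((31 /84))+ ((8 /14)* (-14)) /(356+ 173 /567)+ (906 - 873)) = 4045752650 /2621667458727 - 2022876325* sqrt(1034) /57676684091994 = 0.00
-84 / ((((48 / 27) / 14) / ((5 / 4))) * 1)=-6615 / 8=-826.88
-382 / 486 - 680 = -165431 / 243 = -680.79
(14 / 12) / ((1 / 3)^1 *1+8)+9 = 457 / 50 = 9.14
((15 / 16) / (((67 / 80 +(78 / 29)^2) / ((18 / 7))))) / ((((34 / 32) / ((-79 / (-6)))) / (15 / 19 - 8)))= -32767714800 / 1227874487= -26.69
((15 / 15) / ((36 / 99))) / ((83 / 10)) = 55 / 166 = 0.33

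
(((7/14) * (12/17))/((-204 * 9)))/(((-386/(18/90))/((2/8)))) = 0.00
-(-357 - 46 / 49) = 17539 / 49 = 357.94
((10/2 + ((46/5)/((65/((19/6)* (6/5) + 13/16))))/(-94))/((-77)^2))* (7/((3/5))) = 554683/56456400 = 0.01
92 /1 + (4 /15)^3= 310564 /3375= 92.02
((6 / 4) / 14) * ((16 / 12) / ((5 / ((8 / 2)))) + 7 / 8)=233 / 1120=0.21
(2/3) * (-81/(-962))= 27/481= 0.06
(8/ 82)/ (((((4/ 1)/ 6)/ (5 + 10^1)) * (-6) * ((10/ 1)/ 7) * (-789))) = 7/ 21566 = 0.00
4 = 4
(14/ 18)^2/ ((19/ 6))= 98/ 513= 0.19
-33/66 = -1/2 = -0.50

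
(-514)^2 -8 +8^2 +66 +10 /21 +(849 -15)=5568202 /21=265152.48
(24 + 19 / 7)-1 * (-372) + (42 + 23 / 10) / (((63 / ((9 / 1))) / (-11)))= 3291 / 10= 329.10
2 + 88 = 90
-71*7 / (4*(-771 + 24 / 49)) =0.16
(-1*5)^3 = -125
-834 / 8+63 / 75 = -10341 / 100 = -103.41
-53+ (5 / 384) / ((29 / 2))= -295099 / 5568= -53.00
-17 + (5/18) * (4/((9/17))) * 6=-119/27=-4.41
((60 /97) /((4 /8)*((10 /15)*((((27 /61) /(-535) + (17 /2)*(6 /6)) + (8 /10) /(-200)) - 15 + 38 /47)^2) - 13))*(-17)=4499501425697812500 /934516572143197727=4.81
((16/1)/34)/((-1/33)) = -264/17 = -15.53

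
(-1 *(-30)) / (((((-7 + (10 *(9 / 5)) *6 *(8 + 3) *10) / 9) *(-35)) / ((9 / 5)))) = -486 / 415555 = -0.00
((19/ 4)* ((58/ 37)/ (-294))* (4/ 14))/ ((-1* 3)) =551/ 228438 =0.00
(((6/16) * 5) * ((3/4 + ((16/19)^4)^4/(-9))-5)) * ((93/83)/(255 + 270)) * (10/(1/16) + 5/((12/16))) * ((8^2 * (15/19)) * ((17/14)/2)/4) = -2912025669234780263261654875/133732400103664742941283478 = -21.78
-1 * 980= -980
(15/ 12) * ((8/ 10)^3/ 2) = 8/ 25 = 0.32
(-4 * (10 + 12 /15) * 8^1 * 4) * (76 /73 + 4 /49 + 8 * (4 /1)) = -163786752 /3577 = -45788.86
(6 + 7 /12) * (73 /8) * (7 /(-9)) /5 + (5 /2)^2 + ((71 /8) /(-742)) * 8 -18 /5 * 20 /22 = -113943769 /17629920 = -6.46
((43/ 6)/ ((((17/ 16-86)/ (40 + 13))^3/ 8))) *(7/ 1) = -734199431168/ 7529733837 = -97.51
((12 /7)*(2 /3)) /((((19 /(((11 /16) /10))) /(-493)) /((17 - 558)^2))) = -1587209063 /2660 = -596695.14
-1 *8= -8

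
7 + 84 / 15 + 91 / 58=4109 / 290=14.17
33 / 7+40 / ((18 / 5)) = 997 / 63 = 15.83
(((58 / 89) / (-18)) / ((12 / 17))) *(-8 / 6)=493 / 7209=0.07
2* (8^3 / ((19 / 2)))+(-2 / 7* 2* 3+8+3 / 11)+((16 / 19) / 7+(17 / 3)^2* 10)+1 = 436.58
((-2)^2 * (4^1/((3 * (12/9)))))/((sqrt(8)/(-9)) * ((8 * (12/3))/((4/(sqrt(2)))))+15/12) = -144/83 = -1.73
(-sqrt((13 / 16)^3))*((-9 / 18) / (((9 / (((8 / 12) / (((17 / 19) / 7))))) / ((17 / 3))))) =1729*sqrt(13) / 5184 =1.20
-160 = -160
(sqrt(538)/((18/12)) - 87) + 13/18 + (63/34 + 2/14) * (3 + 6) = -73166/1071 + 2 * sqrt(538)/3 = -52.85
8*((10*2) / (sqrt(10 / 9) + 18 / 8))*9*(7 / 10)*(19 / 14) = 443232 / 569 - 65664*sqrt(10) / 569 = 414.03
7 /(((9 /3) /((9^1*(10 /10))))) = 21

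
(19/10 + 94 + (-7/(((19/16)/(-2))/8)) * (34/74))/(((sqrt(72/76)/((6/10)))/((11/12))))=10766987 * sqrt(38)/843600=78.68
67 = 67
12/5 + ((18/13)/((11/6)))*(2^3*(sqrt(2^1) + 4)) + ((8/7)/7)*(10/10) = 864*sqrt(2)/143 + 936524/35035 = 35.28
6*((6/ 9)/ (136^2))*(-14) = -7/ 2312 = -0.00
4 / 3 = 1.33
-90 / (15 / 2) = -12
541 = 541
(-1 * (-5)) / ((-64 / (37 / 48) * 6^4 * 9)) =-185 / 35831808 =-0.00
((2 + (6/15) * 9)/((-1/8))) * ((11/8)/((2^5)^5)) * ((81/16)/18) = -693/1342177280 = -0.00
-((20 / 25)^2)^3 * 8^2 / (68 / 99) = -6488064 / 265625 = -24.43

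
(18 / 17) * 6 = 108 / 17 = 6.35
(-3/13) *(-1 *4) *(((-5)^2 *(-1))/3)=-7.69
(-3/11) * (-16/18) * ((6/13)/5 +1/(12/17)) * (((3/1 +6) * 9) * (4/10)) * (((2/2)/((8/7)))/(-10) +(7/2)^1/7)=31779/6500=4.89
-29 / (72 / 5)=-145 / 72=-2.01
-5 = -5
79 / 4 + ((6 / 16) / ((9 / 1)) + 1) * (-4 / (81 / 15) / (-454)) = 726349 / 36774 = 19.75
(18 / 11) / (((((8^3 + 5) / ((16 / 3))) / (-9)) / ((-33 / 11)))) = 2592 / 5687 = 0.46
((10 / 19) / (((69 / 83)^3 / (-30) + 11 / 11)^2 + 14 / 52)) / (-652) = -1062556213449250 / 1620747670667033379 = -0.00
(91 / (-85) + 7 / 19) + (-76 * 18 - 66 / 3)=-2245984 / 1615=-1390.70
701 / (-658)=-701 / 658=-1.07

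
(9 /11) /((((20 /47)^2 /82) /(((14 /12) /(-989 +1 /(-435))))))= -165469563 /378590080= -0.44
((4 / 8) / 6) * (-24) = -2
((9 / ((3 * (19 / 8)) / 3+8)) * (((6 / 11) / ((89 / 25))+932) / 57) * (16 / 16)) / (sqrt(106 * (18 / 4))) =7300624 * sqrt(53) / 81825799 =0.65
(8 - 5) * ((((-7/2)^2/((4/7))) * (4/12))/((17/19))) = 6517/272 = 23.96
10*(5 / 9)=5.56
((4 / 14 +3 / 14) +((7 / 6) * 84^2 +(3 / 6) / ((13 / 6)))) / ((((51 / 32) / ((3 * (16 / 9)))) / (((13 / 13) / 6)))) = 27398528 / 5967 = 4591.68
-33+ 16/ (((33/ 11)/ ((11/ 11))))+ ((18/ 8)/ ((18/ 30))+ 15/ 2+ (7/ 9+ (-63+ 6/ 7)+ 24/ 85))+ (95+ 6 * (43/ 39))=6715339/ 278460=24.12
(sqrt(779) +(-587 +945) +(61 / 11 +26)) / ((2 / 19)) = 3965.83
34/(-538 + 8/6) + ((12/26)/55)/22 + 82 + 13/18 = 376806653/4558554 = 82.66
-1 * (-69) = 69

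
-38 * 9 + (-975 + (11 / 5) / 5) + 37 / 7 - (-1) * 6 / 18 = -688244 / 525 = -1310.94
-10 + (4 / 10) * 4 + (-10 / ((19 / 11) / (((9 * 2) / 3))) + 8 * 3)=-1818 / 95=-19.14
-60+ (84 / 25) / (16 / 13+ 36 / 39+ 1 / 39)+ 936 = 1864776 / 2125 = 877.54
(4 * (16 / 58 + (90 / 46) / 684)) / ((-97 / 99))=-1398771 / 1229281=-1.14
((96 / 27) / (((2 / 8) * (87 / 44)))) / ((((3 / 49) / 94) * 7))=3705856 / 2349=1577.63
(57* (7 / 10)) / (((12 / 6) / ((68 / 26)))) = 6783 / 130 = 52.18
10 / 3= 3.33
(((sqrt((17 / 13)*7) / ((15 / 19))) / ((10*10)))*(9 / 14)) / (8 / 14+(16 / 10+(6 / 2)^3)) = 57*sqrt(1547) / 2654600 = 0.00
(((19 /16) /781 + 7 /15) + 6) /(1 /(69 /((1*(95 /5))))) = 27885131 /1187120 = 23.49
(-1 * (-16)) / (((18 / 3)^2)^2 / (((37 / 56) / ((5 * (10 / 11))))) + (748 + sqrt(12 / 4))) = 25613232832 / 15470344934749-2650384 * sqrt(3) / 15470344934749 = 0.00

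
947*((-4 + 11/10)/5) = -27463/50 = -549.26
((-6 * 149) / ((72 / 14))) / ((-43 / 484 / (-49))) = -12367894 / 129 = -95875.15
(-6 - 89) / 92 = -1.03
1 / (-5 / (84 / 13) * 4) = -21 / 65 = -0.32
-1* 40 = -40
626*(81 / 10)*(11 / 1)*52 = 14501916 / 5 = 2900383.20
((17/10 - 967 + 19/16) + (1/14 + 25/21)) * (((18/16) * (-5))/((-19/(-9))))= 43674903/17024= 2565.49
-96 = -96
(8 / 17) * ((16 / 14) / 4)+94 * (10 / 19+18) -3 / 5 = 19682097 / 11305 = 1741.01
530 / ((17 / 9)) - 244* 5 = -15970 / 17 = -939.41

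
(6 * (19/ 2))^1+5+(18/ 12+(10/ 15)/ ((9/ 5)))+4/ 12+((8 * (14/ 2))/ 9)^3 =444841/ 1458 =305.10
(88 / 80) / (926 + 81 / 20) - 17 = -28745 / 1691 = -17.00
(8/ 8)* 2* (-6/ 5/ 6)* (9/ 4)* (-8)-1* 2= 26/ 5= 5.20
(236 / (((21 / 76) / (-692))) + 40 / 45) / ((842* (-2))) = 9308770 / 26523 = 350.97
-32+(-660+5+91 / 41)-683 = -56079 / 41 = -1367.78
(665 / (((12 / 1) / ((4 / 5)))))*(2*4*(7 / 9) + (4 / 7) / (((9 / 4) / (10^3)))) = 103816 / 9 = 11535.11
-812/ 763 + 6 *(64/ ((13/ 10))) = 417052/ 1417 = 294.32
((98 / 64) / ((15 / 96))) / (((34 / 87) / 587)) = 2502381 / 170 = 14719.89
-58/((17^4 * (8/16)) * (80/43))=-0.00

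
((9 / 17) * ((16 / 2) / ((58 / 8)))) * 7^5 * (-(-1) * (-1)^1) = -4840416 / 493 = -9818.29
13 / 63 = 0.21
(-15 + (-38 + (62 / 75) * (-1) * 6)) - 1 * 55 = -2824 / 25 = -112.96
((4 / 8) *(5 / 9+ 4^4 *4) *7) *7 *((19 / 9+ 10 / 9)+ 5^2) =708423.25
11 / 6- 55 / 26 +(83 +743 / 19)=121.82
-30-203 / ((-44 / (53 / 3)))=6799 / 132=51.51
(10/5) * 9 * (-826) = -14868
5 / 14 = 0.36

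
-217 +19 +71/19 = -3691/19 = -194.26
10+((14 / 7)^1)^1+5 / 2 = 29 / 2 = 14.50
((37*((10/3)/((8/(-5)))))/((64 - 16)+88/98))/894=-45325/25704288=-0.00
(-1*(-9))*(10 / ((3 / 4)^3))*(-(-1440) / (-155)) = -61440 / 31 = -1981.94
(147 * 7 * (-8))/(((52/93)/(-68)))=13014792/13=1001137.85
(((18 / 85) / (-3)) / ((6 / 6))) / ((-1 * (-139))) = -0.00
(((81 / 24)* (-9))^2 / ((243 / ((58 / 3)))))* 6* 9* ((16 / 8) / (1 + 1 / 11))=232551 / 32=7267.22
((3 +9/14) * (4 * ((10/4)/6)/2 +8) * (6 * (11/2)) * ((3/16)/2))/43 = 2.32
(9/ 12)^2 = 9/ 16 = 0.56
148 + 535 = 683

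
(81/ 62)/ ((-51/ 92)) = -1242/ 527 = -2.36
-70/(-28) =5/2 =2.50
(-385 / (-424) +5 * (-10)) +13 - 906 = -399447 / 424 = -942.09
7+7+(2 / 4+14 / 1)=57 / 2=28.50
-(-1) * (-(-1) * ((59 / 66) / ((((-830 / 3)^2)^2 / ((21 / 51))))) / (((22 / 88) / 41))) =457191 / 44373530135000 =0.00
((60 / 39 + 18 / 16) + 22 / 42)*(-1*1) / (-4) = 6961 / 8736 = 0.80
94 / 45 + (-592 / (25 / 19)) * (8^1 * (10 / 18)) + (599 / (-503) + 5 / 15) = -9046816 / 4527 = -1998.41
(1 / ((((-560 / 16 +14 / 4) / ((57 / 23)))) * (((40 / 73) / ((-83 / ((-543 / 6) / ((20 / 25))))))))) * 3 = -230242 / 728525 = -0.32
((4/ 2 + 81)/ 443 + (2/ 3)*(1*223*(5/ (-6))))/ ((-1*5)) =493198/ 19935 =24.74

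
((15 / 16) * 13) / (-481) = -0.03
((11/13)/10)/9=11/1170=0.01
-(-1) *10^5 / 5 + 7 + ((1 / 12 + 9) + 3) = 20019.08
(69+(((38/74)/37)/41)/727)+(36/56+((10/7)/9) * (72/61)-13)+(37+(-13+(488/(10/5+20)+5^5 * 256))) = 306703107953958671/383329525502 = 800103.01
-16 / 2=-8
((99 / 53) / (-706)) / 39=-33 / 486434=-0.00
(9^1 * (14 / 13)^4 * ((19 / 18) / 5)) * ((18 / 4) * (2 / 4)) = 821142 / 142805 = 5.75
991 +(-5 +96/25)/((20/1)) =495471/500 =990.94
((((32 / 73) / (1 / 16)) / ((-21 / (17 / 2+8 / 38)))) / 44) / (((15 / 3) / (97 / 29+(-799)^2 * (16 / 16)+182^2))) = -58934862464 / 6636795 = -8880.02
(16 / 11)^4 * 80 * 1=5242880 / 14641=358.10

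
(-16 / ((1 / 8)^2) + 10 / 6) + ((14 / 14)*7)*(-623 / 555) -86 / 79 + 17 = -44471089 / 43845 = -1014.28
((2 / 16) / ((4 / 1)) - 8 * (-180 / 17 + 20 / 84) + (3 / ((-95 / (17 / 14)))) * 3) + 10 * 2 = 111477067 / 1085280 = 102.72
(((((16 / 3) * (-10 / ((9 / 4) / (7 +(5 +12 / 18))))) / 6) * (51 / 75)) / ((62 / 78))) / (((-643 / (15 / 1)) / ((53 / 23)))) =28486016 / 12378393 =2.30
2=2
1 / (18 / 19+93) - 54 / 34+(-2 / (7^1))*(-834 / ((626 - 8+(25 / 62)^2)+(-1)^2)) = -5067244816 / 4248408885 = -1.19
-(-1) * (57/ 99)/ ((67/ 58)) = 1102/ 2211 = 0.50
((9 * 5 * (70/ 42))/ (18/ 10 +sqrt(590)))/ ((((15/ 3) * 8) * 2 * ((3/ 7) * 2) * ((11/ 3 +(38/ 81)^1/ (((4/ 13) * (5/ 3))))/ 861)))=-183070125/ 290328848 +101705625 * sqrt(590)/ 290328848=7.88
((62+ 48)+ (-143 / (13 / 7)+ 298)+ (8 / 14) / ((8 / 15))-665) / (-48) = 4661 / 672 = 6.94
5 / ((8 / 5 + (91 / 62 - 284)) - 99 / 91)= -141050 / 7955789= -0.02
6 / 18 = 1 / 3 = 0.33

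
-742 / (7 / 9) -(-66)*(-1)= -1020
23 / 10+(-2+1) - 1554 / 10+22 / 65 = -19989 / 130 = -153.76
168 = 168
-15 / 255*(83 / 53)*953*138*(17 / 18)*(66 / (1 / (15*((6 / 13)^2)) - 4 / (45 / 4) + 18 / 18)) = -788767.23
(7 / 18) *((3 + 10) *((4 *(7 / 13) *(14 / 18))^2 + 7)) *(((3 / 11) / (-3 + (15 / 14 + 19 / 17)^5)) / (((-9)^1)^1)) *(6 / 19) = -717565472850948064 / 71496071550570316221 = -0.01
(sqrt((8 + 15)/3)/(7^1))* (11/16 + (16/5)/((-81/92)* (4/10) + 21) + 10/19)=0.54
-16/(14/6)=-48/7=-6.86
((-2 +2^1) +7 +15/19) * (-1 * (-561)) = 83028/19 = 4369.89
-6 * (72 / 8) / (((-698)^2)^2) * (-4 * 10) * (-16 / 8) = -270 / 14835483601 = -0.00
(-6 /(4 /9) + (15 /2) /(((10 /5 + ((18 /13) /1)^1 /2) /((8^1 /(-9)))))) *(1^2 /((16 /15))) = -3355 /224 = -14.98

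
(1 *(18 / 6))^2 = 9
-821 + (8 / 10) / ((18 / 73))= -36799 / 45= -817.76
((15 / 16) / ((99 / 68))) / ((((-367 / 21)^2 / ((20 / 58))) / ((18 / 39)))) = 187425 / 558555283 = 0.00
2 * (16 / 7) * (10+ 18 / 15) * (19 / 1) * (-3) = -14592 / 5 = -2918.40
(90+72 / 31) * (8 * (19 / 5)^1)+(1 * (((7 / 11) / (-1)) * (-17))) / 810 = 775216457 / 276210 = 2806.62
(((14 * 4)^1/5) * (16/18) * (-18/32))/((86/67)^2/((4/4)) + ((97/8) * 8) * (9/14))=-1759688/20112205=-0.09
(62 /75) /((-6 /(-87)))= 899 /75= 11.99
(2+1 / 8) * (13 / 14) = 221 / 112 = 1.97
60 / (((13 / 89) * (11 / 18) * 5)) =19224 / 143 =134.43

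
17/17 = 1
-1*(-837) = 837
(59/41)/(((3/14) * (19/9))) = 2478/779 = 3.18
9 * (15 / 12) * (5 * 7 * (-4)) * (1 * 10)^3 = -1575000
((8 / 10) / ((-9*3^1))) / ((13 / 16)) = -64 / 1755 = -0.04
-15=-15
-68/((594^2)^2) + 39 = 1213809118219/31123310724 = 39.00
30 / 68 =15 / 34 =0.44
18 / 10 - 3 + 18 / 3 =24 / 5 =4.80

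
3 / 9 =1 / 3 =0.33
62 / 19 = 3.26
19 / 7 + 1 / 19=368 / 133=2.77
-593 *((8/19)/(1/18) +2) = -107926/19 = -5680.32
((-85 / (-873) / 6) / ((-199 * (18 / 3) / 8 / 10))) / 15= -340 / 4690629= -0.00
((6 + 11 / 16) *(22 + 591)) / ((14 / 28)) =65591 / 8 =8198.88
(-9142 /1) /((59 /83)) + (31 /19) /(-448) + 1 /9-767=-61595333965 /4519872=-13627.67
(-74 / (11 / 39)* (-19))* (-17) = -932178 / 11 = -84743.45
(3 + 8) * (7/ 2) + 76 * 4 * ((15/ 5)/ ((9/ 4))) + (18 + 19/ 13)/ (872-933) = 443.51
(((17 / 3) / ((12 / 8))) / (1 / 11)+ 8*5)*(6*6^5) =3805056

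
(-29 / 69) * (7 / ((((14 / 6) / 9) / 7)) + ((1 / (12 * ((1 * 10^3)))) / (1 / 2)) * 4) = -79.44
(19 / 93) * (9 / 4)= 57 / 124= 0.46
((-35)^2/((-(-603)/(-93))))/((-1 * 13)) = 37975/2613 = 14.53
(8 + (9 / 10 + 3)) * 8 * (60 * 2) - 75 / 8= 91317 / 8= 11414.62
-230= -230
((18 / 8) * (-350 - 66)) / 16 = -117 / 2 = -58.50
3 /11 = 0.27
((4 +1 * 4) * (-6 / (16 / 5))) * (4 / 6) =-10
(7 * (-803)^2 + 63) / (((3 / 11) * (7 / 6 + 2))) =99301972 / 19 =5226419.58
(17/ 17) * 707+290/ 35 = 5007/ 7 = 715.29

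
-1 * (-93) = 93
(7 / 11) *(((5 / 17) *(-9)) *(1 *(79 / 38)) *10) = -124425 / 3553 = -35.02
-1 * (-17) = 17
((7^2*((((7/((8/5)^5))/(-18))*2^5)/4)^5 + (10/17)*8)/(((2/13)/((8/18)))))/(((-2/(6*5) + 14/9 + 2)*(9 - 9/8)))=11057117015861409402879941725/22894512792384087314720096256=0.48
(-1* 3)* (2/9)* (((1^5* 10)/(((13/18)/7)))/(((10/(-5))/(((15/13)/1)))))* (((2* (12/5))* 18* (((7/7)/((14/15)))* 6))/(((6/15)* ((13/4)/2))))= 31854.35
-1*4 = -4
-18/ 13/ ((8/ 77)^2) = -53361/ 416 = -128.27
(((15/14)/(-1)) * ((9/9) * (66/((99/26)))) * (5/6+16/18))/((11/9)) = -2015/77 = -26.17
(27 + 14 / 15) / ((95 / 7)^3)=143717 / 12860625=0.01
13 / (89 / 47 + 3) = 611 / 230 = 2.66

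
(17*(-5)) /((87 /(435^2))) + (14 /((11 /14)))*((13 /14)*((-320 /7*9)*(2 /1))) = -2183385 /11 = -198489.55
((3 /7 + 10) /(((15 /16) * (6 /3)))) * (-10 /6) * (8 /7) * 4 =-18688 /441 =-42.38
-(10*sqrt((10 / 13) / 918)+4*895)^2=-76475459300 / 5967 - 71600*sqrt(3315) / 1989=-12818472.71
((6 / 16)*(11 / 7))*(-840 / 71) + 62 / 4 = 1211 / 142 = 8.53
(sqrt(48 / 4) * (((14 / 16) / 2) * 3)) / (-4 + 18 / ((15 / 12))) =105 * sqrt(3) / 416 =0.44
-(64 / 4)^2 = -256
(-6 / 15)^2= 4 / 25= 0.16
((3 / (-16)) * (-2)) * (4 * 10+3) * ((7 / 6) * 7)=2107 / 16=131.69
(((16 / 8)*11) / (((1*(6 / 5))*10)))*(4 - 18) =-25.67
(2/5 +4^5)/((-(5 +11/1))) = -64.02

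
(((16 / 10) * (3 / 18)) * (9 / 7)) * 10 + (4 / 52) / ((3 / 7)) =985 / 273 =3.61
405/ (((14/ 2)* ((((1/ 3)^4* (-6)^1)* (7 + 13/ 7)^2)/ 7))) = -535815/ 7688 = -69.69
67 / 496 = 0.14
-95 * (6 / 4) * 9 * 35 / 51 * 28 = -418950 / 17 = -24644.12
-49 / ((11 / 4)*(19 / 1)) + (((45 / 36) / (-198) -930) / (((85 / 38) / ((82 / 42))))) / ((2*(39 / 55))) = -120117365591 / 209513304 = -573.32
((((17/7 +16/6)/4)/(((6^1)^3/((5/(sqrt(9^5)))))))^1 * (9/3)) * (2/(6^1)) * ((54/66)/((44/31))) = 16585/237105792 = 0.00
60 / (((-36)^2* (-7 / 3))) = -5 / 252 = -0.02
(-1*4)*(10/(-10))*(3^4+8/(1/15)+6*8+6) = 1020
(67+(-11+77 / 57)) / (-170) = -3269 / 9690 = -0.34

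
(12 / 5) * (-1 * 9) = -108 / 5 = -21.60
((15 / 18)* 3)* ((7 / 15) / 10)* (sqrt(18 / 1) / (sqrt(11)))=7* sqrt(22) / 220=0.15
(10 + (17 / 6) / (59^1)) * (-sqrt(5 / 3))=-3557 * sqrt(15) / 1062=-12.97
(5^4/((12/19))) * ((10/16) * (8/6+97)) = 17515625/288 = 60818.14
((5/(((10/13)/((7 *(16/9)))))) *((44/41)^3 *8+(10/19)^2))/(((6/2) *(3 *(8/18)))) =205.55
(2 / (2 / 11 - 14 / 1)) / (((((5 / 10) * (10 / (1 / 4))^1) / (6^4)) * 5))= -891 / 475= -1.88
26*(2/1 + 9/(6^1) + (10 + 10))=611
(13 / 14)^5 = 371293 / 537824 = 0.69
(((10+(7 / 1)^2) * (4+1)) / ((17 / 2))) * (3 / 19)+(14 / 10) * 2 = 13372 / 1615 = 8.28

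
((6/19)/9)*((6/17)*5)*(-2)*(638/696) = -110/969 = -0.11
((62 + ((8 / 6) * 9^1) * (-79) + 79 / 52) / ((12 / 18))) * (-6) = 413937 / 52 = 7960.33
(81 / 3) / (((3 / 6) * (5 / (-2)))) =-108 / 5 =-21.60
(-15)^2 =225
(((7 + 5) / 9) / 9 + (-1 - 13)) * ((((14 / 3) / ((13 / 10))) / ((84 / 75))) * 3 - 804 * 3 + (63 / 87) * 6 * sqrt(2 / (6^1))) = 11680394 / 351 - 5236 * sqrt(3) / 261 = 33242.73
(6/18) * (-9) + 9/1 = 6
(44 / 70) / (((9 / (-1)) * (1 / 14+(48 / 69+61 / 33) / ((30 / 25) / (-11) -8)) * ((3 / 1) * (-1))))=-112838 / 1174455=-0.10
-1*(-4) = 4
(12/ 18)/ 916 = 1/ 1374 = 0.00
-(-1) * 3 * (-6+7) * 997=2991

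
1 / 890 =0.00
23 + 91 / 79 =1908 / 79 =24.15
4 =4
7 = 7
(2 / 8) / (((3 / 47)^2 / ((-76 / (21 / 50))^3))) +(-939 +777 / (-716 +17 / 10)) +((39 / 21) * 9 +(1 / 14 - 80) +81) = -144303547313010419 / 396907938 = -363569315.44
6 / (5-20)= -2 / 5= -0.40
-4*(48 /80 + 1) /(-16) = 2 /5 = 0.40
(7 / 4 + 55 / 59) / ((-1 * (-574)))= 633 / 135464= 0.00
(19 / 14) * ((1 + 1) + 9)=209 / 14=14.93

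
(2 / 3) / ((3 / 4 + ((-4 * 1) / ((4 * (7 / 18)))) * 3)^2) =1568 / 114075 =0.01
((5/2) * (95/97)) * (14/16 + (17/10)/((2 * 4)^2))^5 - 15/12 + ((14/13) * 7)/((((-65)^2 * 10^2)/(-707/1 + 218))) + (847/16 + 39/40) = 495286502249917061899/9152961854832640000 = 54.11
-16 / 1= -16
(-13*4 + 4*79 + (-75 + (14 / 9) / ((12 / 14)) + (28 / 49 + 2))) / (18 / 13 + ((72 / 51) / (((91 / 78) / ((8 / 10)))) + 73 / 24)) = 323102000 / 9012663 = 35.85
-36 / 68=-0.53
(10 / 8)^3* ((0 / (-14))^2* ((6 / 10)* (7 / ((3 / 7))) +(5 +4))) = 0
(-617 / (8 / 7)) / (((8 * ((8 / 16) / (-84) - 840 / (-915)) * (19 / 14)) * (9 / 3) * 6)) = -3.03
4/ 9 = 0.44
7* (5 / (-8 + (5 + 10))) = 5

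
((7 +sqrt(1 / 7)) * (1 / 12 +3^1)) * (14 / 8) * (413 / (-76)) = -748769 / 3648 - 15281 * sqrt(7) / 3648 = -216.34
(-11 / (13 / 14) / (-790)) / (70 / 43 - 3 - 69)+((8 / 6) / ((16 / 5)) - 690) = -64290604991 / 93231060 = -689.58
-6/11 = -0.55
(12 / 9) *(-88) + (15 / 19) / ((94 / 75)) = -625297 / 5358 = -116.70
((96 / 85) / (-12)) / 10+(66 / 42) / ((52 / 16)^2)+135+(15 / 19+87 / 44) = 57964681923 / 420319900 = 137.91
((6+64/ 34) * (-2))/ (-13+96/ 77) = 20636/ 15385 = 1.34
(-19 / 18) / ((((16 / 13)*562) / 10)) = -1235 / 80928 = -0.02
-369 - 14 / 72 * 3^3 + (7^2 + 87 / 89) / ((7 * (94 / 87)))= -43059705 / 117124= -367.64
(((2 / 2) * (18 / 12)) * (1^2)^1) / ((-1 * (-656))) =3 / 1312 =0.00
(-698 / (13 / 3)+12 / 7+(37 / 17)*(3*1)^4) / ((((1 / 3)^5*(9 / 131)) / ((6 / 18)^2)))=10293849 / 1547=6654.07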